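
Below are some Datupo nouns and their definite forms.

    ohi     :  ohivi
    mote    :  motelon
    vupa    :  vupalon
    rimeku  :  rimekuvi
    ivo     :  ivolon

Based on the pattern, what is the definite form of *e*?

elon

The pattern is height harmony: -vi when the last vowel of the stem is a high vowel (*ohi*, *rimeku*); -lon when the last vowel of the stem is a non-high vowel (*mote*, *vupa*, *ivo*).
The last vowel of *e* is /e/, which is a non-high vowel, so the suffix is -lon, giving *elon*.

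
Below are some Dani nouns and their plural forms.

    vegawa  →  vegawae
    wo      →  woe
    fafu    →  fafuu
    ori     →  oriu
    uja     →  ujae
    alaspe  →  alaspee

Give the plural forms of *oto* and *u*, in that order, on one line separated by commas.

otoe, uu

The suffix is conditioned by the last vowel: -u when the last vowel of the stem is a high vowel (*fafu*, *ori*); -e when the last vowel of the stem is a non-high vowel (*vegawa*, *wo*, *uja*, *alaspe*).
Since the last vowel of *oto* is /o/ (a non-high vowel), it takes -e, giving *otoe*.
*u*: last vowel = /u/, a high vowel → -u → *uu*.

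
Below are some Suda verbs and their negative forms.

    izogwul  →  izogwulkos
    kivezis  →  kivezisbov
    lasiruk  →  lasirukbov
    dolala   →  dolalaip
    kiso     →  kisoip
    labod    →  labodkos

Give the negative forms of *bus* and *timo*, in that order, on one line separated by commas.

Looking at the final sound of each stem: -bov when the stem ends in a voiceless consonant (*kivezis*, *lasiruk*); -kos when the stem ends in a voiced consonant (*izogwul*, *labod*); -ip when the stem ends in a vowel (*dolala*, *kiso*).
*bus*: final sound = /s/, a voiceless consonant → -bov → *busbov*.
Since the final sound of *timo* is /o/ (a vowel), it takes -ip, giving *timoip*.

busbov, timoip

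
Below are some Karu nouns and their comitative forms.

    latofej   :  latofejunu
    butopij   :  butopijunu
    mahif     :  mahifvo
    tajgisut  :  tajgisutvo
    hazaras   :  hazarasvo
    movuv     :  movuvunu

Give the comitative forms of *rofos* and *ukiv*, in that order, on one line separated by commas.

The alternation tracks the final consonant of the stem — -vo when the stem ends in a voiceless consonant (*mahif*, *tajgisut*, *hazaras*); -unu when the stem ends in a voiced consonant (*latofej*, *butopij*, *movuv*).
*rofos* — final consonant /s/ (voiceless) → -vo → *rofosvo*.
*ukiv*: final consonant = /v/, voiced → -unu → *ukivunu*.

rofosvo, ukivunu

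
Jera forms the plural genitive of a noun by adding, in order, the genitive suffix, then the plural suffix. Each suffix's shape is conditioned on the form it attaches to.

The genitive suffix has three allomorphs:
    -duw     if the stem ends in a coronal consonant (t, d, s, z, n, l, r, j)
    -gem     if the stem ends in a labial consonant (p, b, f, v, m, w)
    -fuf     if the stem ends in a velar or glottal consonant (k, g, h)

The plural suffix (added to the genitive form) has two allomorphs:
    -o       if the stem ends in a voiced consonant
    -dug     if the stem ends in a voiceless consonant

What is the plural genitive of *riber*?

riberduwo

*riber* — final consonant /r/ (coronal) → -duw → *riberduw*.
The final consonant of the genitive form *riberduw* is /w/, which is voiced, so the plural suffix is -o, giving *riberduwo*.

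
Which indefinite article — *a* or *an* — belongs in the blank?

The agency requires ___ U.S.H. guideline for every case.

a

The indefinite article is chosen by the initial *sound* of the following word, not its spelling.
The initialism *U.S.H.* is read letter by letter; the first letter, U, is pronounced /juː/, which begins with a consonant sound.
So the article is *a*: The agency requires a U.S.H. guideline for every case.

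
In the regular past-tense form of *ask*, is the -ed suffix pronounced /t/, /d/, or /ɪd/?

/t/

The stem *ask* ends in a voiceless consonant other than /t/.
The -ed suffix is realized as /ɪd/ after /t, d/; as /t/ after other voiceless consonants; and as /d/ after other voiced sounds.
So -ed on *ask* is pronounced /t/.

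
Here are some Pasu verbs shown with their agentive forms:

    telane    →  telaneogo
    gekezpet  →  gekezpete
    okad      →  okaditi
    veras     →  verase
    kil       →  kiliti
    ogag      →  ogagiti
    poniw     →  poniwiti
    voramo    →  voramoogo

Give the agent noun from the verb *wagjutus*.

The pattern is voicing of the final sound: -e when the stem ends in a voiceless consonant (*gekezpet*, *veras*); -iti when the stem ends in a voiced consonant (*okad*, *kil*, *ogag*, *poniw*); -ogo when the stem ends in a vowel (*telane*, *voramo*).
The final sound of *wagjutus* is /s/, which is a voiceless consonant, so the suffix is -e, giving *wagjutuse*.

wagjutuse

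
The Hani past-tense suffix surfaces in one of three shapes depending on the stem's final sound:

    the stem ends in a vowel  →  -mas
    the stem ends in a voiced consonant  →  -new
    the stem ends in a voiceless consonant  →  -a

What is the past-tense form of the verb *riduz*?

riduznew

The final sound of *riduz* is /z/, which is a voiced consonant, so the suffix is -new, giving *riduznew*.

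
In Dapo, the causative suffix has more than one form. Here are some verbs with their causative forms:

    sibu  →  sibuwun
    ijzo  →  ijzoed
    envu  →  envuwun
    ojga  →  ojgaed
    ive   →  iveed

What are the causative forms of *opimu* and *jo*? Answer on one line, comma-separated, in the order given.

The pattern is height harmony: -wun when the last vowel of the stem is a high vowel (*sibu*, *envu*); -ed when the last vowel of the stem is a non-high vowel (*ijzo*, *ojga*, *ive*).
The last vowel of *opimu* is /u/, which is a high vowel, so the suffix is -wun, giving *opimuwun*.
*jo* — last vowel /o/ (a non-high vowel) → -ed → *joed*.

opimuwun, joed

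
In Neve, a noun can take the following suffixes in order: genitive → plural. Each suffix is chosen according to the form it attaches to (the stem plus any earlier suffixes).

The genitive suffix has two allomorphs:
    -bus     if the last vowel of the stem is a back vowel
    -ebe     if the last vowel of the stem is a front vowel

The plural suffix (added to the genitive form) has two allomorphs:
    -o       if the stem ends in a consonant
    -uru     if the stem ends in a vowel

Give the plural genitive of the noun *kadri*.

*kadri* — last vowel /i/ (a front vowel) → -ebe → *kadriebe*.
The genitive form *kadriebe* — final sound /e/ (a vowel) → -uru → *kadriebeuru*.

kadriebeuru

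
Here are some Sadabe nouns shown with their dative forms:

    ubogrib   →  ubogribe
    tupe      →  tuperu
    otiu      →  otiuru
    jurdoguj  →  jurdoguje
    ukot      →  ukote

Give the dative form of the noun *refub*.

Looking at the final sound of each stem: -e when the stem ends in a consonant (*ubogrib*, *jurdoguj*, *ukot*); -ru when the stem ends in a vowel (*tupe*, *otiu*).
The final sound of *refub* is /b/, which is a consonant, so the suffix is -e, giving *refube*.

refube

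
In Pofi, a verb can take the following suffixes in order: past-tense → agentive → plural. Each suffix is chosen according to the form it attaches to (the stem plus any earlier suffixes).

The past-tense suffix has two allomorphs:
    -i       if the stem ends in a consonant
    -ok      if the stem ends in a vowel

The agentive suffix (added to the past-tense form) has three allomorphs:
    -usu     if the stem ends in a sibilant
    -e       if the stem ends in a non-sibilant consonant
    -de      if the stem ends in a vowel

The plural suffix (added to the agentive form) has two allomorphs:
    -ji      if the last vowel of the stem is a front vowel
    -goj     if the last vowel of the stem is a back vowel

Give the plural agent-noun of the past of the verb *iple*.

ipleokeji

*iple*: final sound = /e/, a vowel → -ok → *ipleok*.
The final sound of the past-tense form *ipleok* is /k/, which is a non-sibilant consonant, so the agentive suffix is -e, giving *ipleoke*.
The agentive form *ipleoke*: last vowel = /e/, a front vowel → -ji → *ipleokeji*.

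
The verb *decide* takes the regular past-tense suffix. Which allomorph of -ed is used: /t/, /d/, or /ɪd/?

The stem *decide* ends in /t/ or /d/.
The -ed suffix is realized as /ɪd/ after /t, d/; as /t/ after other voiceless consonants; and as /d/ after other voiced sounds.
So -ed on *decide* is pronounced /ɪd/.

/ɪd/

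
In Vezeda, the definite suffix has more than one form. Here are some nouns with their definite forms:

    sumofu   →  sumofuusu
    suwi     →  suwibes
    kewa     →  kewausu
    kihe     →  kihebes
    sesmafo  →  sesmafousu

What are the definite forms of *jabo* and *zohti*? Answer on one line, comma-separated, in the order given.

jabousu, zohtibes

The alternation tracks the last vowel of the stem — -bes when the last vowel of the stem is a front vowel (*suwi*, *kihe*); -usu when the last vowel of the stem is a back vowel (*sumofu*, *kewa*, *sesmafo*).
The last vowel of *jabo* is /o/, which is a back vowel, so the suffix is -usu, giving *jabousu*.
*zohti*: last vowel = /i/, a front vowel → -bes → *zohtibes*.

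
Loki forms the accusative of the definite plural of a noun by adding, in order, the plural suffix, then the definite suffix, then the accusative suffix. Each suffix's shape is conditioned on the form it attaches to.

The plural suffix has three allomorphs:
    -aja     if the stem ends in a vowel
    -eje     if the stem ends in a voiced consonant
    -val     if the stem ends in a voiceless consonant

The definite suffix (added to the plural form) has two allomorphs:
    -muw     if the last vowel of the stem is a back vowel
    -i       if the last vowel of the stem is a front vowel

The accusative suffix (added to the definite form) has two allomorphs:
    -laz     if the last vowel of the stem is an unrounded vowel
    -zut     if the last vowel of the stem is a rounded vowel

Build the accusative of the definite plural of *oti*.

otiajamuwzut

Since the final sound of *oti* is /i/ (a vowel), it takes -aja, giving *otiaja*.
The plural form *otiaja* — last vowel /a/ (a back vowel) → -muw → *otiajamuw*.
The definite form *otiajamuw*: last vowel = /u/, a rounded vowel → -zut → *otiajamuwzut*.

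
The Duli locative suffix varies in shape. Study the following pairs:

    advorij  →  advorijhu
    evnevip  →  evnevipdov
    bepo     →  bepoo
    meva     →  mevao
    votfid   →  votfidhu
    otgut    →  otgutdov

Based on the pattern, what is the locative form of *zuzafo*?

zuzafoo

Looking at the final sound of each stem: -dov when the stem ends in a voiceless consonant (*evnevip*, *otgut*); -hu when the stem ends in a voiced consonant (*advorij*, *votfid*); -o when the stem ends in a vowel (*bepo*, *meva*).
The final sound of *zuzafo* is /o/, which is a vowel, so the suffix is -o, giving *zuzafoo*.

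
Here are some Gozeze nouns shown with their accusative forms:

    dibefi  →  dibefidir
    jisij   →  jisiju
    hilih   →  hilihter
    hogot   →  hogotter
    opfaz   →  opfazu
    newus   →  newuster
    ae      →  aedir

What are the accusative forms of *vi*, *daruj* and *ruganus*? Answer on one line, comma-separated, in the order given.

vidir, daruju, ruganuster

The suffix is conditioned by the final sound: -ter when the stem ends in a voiceless consonant (*hilih*, *hogot*, *newus*); -u when the stem ends in a voiced consonant (*jisij*, *opfaz*); -dir when the stem ends in a vowel (*dibefi*, *ae*).
*vi* — final sound /i/ (a vowel) → -dir → *vidir*.
*daruj*: final sound = /j/, a voiced consonant → -u → *daruju*.
Since the final sound of *ruganus* is /s/ (a voiceless consonant), it takes -ter, giving *ruganuster*.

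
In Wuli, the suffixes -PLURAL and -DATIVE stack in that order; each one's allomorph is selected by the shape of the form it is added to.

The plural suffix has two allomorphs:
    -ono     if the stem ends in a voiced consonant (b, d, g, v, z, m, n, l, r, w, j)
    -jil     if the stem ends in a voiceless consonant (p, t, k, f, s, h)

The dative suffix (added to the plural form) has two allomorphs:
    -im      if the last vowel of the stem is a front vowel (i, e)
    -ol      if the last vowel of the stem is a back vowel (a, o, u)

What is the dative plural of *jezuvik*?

jezuvikjilim

*jezuvik* — final consonant /k/ (voiceless) → -jil → *jezuvikjil*.
The plural form *jezuvikjil* — last vowel /i/ (a front vowel) → -im → *jezuvikjilim*.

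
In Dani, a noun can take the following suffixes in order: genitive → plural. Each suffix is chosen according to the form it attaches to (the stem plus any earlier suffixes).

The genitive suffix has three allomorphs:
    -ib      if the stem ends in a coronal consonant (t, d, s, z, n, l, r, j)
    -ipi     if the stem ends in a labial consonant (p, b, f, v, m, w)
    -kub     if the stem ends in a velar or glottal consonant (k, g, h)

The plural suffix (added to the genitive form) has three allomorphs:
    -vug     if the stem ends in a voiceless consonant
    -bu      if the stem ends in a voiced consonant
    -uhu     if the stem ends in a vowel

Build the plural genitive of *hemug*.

*hemug*: final consonant = /g/, velar/glottal → -kub → *hemugkub*.
The genitive form *hemugkub* — final sound /b/ (a voiced consonant) → -bu → *hemugkubbu*.

hemugkubbu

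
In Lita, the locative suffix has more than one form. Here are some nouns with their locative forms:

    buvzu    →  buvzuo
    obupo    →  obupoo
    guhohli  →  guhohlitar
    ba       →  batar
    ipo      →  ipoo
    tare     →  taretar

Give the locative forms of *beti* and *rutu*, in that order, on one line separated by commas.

betitar, rutuo

Looking at the last vowel of each stem: -o when the last vowel of the stem is a rounded vowel (*buvzu*, *obupo*, *ipo*); -tar when the last vowel of the stem is an unrounded vowel (*guhohli*, *ba*, *tare*).
The last vowel of *beti* is /i/, which is an unrounded vowel, so the suffix is -tar, giving *betitar*.
Since the last vowel of *rutu* is /u/ (a rounded vowel), it takes -o, giving *rutuo*.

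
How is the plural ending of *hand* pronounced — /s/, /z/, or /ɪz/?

The stem *hand* ends in a voiced non-sibilant sound.
The plural suffix surfaces as /ɪz/ after sibilants, /s/ after other voiceless consonants, and /z/ after other voiced sounds.
So the plural -s on *hand* is pronounced /z/.

/z/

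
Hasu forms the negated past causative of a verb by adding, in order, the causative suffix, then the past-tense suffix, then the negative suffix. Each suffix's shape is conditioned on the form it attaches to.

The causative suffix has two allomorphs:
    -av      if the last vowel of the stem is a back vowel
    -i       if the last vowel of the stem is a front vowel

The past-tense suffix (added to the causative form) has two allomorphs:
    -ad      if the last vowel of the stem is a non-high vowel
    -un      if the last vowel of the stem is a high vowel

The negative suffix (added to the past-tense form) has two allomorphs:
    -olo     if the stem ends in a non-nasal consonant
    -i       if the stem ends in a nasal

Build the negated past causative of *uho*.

*uho*: last vowel = /o/, a back vowel → -av → *uhoav*.
Since the last vowel of the causative form *uhoav* is /a/ (a non-high vowel), it takes -ad, giving *uhoavad*.
The final consonant of the past-tense form *uhoavad* is /d/, which is non-nasal, so the negative suffix is -olo, giving *uhoavadolo*.

uhoavadolo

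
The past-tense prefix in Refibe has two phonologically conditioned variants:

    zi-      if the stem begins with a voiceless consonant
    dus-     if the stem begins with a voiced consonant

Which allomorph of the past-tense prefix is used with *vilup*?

*vilup*: first consonant = /v/, voiced → dus-.

dus-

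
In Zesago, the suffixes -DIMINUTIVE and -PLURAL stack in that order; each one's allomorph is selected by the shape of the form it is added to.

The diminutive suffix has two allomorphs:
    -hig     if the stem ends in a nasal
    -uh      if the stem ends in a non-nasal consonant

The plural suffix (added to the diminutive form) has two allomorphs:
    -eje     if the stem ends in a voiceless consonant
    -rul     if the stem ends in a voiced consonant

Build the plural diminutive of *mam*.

*mam* — final consonant /m/ (a nasal) → -hig → *mamhig*.
The diminutive form *mamhig* — final consonant /g/ (voiced) → -rul → *mamhigrul*.

mamhigrul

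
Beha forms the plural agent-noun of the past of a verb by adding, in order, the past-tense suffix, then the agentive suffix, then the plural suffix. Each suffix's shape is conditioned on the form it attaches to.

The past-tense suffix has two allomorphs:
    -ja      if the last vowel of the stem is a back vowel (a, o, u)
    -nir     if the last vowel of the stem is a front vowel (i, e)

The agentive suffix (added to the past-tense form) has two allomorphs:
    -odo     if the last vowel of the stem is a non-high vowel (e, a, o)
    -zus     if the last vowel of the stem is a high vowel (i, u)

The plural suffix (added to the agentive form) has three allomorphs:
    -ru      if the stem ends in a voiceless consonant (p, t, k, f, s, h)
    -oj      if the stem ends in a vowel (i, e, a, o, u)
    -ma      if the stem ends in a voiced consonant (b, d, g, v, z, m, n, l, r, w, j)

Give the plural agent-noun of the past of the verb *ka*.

Since the last vowel of *ka* is /a/ (a back vowel), it takes -ja, giving *kaja*.
The past-tense form *kaja*: last vowel = /a/, a non-high vowel → -odo → *kajaodo*.
The agentive form *kajaodo* — final sound /o/ (a vowel) → -oj → *kajaodooj*.

kajaodooj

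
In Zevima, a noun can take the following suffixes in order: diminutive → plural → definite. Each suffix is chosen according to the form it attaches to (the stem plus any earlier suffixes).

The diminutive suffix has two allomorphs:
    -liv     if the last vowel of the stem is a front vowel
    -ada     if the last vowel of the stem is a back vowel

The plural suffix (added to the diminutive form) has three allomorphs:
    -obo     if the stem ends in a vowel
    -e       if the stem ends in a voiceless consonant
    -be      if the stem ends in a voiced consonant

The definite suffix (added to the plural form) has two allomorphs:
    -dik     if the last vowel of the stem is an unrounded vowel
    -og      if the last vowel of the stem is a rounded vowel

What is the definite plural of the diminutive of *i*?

ilivbedik

*i* — last vowel /i/ (a front vowel) → -liv → *iliv*.
The diminutive form *iliv* — final sound /v/ (a voiced consonant) → -be → *ilivbe*.
The plural form *ilivbe*: last vowel = /e/, an unrounded vowel → -dik → *ilivbedik*.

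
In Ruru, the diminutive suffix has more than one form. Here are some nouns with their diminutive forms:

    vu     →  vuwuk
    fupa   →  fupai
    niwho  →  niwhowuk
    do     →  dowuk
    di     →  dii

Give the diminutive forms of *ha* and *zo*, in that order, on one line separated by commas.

hai, zowuk

The pattern is rounding harmony: -wuk when the last vowel of the stem is a rounded vowel (*vu*, *niwho*, *do*); -i when the last vowel of the stem is an unrounded vowel (*fupa*, *di*).
*ha* — last vowel /a/ (an unrounded vowel) → -i → *hai*.
*zo* — last vowel /o/ (a rounded vowel) → -wuk → *zowuk*.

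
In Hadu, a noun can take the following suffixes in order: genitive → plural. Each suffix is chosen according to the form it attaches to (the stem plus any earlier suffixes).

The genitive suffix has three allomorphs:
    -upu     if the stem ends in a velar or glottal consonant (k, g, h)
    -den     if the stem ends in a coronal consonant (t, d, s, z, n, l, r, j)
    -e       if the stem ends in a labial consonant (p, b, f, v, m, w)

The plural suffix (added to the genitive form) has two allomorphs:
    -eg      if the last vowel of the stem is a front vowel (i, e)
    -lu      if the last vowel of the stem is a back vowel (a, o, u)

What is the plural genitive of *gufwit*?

gufwitdeneg

*gufwit*: final consonant = /t/, coronal → -den → *gufwitden*.
The genitive form *gufwitden* — last vowel /e/ (a front vowel) → -eg → *gufwitdeneg*.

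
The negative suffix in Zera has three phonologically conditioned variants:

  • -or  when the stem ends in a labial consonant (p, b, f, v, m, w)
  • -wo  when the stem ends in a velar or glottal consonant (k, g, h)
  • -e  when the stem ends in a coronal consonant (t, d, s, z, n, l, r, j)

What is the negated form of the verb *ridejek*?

Since the final consonant of *ridejek* is /k/ (velar/glottal), it takes -wo, giving *ridejekwo*.

ridejekwo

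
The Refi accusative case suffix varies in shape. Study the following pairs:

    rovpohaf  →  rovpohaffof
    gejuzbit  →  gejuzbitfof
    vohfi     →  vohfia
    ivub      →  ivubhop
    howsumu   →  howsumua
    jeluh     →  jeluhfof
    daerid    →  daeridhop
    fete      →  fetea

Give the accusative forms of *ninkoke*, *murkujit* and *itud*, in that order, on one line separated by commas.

The suffix is conditioned by the final sound: -fof when the stem ends in a voiceless consonant (*rovpohaf*, *gejuzbit*, *jeluh*); -hop when the stem ends in a voiced consonant (*ivub*, *daerid*); -a when the stem ends in a vowel (*vohfi*, *howsumu*, *fete*).
Since the final sound of *ninkoke* is /e/ (a vowel), it takes -a, giving *ninkokea*.
*murkujit* — final sound /t/ (a voiceless consonant) → -fof → *murkujitfof*.
*itud*: final sound = /d/, a voiced consonant → -hop → *itudhop*.

ninkokea, murkujitfof, itudhop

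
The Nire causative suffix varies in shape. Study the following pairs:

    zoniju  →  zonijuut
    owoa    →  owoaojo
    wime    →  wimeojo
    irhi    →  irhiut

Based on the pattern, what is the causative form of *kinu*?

kinuut

The alternation tracks the last vowel of the stem — -ut when the last vowel of the stem is a high vowel (*zoniju*, *irhi*); -ojo when the last vowel of the stem is a non-high vowel (*owoa*, *wime*).
*kinu* — last vowel /u/ (a high vowel) → -ut → *kinuut*.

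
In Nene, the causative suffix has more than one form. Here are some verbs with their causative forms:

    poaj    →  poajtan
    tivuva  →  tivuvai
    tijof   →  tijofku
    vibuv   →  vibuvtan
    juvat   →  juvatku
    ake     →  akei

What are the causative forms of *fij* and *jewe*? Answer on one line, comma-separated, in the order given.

The suffix is conditioned by the final sound: -ku when the stem ends in a voiceless consonant (*tijof*, *juvat*); -tan when the stem ends in a voiced consonant (*poaj*, *vibuv*); -i when the stem ends in a vowel (*tivuva*, *ake*).
Since the final sound of *fij* is /j/ (a voiced consonant), it takes -tan, giving *fijtan*.
Since the final sound of *jewe* is /e/ (a vowel), it takes -i, giving *jewei*.

fijtan, jewei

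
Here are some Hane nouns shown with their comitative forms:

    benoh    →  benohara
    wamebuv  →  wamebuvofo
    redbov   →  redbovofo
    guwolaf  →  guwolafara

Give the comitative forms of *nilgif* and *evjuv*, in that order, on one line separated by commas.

nilgifara, evjuvofo

The pattern is voicing of the final consonant: -ara when the stem ends in a voiceless consonant (*benoh*, *guwolaf*); -ofo when the stem ends in a voiced consonant (*wamebuv*, *redbov*).
*nilgif*: final consonant = /f/, voiceless → -ara → *nilgifara*.
*evjuv*: final consonant = /v/, voiced → -ofo → *evjuvofo*.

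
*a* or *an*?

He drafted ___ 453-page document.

a

The indefinite article is chosen by the initial *sound* of the following word, not its spelling.
The number *453* is spoken "four hundred …", beginning with /fɔr/ — a consonant sound.
So the article is *a*: He drafted a 453-page document.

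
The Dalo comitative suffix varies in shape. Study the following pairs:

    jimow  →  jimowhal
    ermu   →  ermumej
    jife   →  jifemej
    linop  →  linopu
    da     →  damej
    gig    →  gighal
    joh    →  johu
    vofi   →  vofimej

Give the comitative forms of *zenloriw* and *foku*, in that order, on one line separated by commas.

zenloriwhal, fokumej

The suffix is conditioned by the final sound: -u when the stem ends in a voiceless consonant (*linop*, *joh*); -hal when the stem ends in a voiced consonant (*jimow*, *gig*); -mej when the stem ends in a vowel (*ermu*, *jife*, *da*, *vofi*).
*zenloriw*: final sound = /w/, a voiced consonant → -hal → *zenloriwhal*.
*foku* — final sound /u/ (a vowel) → -mej → *fokumej*.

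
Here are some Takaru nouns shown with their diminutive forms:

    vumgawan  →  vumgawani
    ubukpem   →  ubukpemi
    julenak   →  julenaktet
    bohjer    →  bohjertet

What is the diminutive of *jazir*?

jazirtet

Looking at the final consonant of each stem: -i when the stem ends in a nasal (*vumgawan*, *ubukpem*); -tet when the stem ends in a non-nasal consonant (*julenak*, *bohjer*).
*jazir*: final consonant = /r/, non-nasal → -tet → *jazirtet*.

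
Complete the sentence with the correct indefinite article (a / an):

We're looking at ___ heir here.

an

The indefinite article is chosen by the initial *sound* of the following word, not its spelling.
*heir* begins with the sound /ɛ/ (silent h) — a vowel sound.
So the article is *an*: We're looking at an heir here.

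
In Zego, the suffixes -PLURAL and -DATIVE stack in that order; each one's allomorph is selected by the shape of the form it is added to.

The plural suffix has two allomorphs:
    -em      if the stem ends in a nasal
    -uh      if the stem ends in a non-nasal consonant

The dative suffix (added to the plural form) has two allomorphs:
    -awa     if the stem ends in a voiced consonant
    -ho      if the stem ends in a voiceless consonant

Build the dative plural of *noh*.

Since the final consonant of *noh* is /h/ (non-nasal), it takes -uh, giving *nohuh*.
The plural form *nohuh* — final consonant /h/ (voiceless) → -ho → *nohuhho*.

nohuhho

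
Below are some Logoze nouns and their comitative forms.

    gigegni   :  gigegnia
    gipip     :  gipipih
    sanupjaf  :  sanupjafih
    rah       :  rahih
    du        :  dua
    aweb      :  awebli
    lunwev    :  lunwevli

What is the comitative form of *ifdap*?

ifdapih

Looking at the final sound of each stem: -ih when the stem ends in a voiceless consonant (*gipip*, *sanupjaf*, *rah*); -li when the stem ends in a voiced consonant (*aweb*, *lunwev*); -a when the stem ends in a vowel (*gigegni*, *du*).
Since the final sound of *ifdap* is /p/ (a voiceless consonant), it takes -ih, giving *ifdapih*.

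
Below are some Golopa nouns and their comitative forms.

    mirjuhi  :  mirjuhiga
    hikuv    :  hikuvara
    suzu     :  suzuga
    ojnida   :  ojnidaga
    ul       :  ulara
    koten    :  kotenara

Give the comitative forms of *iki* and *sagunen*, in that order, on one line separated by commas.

ikiga, sagunenara

The pattern is consonant vs. vowel: -ara when the stem ends in a consonant (*hikuv*, *ul*, *koten*); -ga when the stem ends in a vowel (*mirjuhi*, *suzu*, *ojnida*).
The final sound of *iki* is /i/, which is a vowel, so the suffix is -ga, giving *ikiga*.
*sagunen* — final sound /n/ (a consonant) → -ara → *sagunenara*.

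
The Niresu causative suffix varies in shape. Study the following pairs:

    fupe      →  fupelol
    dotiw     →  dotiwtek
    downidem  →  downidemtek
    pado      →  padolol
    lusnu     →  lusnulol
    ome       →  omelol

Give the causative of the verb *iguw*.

iguwtek

The alternation tracks the final sound of the stem — -tek when the stem ends in a consonant (*dotiw*, *downidem*); -lol when the stem ends in a vowel (*fupe*, *pado*, *lusnu*, *ome*).
Since the final sound of *iguw* is /w/ (a consonant), it takes -tek, giving *iguwtek*.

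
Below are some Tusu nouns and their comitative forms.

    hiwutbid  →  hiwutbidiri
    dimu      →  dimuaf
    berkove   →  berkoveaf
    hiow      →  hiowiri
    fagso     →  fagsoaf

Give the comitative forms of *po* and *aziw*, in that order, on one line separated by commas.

poaf, aziwiri

The alternation tracks the final sound of the stem — -iri when the stem ends in a consonant (*hiwutbid*, *hiow*); -af when the stem ends in a vowel (*dimu*, *berkove*, *fagso*).
*po* — final sound /o/ (a vowel) → -af → *poaf*.
*aziw*: final sound = /w/, a consonant → -iri → *aziwiri*.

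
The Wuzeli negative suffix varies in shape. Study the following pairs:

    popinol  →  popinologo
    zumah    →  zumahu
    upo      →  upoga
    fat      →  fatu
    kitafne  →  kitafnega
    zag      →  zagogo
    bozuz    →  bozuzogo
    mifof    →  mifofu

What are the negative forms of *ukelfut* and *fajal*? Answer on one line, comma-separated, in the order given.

The pattern is voicing of the final sound: -u when the stem ends in a voiceless consonant (*zumah*, *fat*, *mifof*); -ogo when the stem ends in a voiced consonant (*popinol*, *zag*, *bozuz*); -ga when the stem ends in a vowel (*upo*, *kitafne*).
*ukelfut*: final sound = /t/, a voiceless consonant → -u → *ukelfutu*.
*fajal* — final sound /l/ (a voiced consonant) → -ogo → *fajalogo*.

ukelfutu, fajalogo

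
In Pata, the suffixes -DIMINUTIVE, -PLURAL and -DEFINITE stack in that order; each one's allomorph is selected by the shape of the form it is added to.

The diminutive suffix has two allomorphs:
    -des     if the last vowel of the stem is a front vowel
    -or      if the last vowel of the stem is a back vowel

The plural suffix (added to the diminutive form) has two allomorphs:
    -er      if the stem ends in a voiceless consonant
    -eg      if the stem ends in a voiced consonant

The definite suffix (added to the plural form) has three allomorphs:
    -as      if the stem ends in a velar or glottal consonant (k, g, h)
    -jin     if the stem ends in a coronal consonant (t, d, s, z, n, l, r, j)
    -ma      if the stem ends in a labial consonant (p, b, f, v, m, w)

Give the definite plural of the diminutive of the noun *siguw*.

siguworegas

*siguw*: last vowel = /u/, a back vowel → -or → *siguwor*.
The diminutive form *siguwor* — final consonant /r/ (voiced) → -eg → *siguworeg*.
Since the final consonant of the plural form *siguworeg* is /g/ (velar/glottal), it takes -as, giving *siguworegas*.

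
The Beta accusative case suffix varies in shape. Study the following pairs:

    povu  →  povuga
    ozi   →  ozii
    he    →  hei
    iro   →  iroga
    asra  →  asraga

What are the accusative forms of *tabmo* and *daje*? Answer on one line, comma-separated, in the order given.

tabmoga, dajei

The pattern is front/back vowel harmony: -i when the last vowel of the stem is a front vowel (*ozi*, *he*); -ga when the last vowel of the stem is a back vowel (*povu*, *iro*, *asra*).
*tabmo* — last vowel /o/ (a back vowel) → -ga → *tabmoga*.
The last vowel of *daje* is /e/, which is a front vowel, so the suffix is -i, giving *dajei*.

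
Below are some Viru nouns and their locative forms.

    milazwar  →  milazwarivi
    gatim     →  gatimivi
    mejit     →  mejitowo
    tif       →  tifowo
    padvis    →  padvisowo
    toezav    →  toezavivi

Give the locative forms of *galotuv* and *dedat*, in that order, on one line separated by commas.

galotuvivi, dedatowo

The pattern is voicing of the final consonant: -owo when the stem ends in a voiceless consonant (*mejit*, *tif*, *padvis*); -ivi when the stem ends in a voiced consonant (*milazwar*, *gatim*, *toezav*).
The final consonant of *galotuv* is /v/, which is voiced, so the suffix is -ivi, giving *galotuvivi*.
Since the final consonant of *dedat* is /t/ (voiceless), it takes -owo, giving *dedatowo*.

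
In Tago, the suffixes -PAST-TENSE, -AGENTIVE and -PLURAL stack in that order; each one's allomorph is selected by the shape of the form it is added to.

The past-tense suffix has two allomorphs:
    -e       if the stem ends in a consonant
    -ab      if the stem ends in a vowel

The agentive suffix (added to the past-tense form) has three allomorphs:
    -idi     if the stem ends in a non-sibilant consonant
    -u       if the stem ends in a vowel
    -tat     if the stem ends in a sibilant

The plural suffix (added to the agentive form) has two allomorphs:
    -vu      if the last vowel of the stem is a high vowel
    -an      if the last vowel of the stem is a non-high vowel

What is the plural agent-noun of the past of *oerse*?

oerseabidivu

*oerse* — final sound /e/ (a vowel) → -ab → *oerseab*.
The past-tense form *oerseab*: final sound = /b/, a non-sibilant consonant → -idi → *oerseabidi*.
The agentive form *oerseabidi*: last vowel = /i/, a high vowel → -vu → *oerseabidivu*.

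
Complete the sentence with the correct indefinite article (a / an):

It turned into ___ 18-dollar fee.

The indefinite article is chosen by the initial *sound* of the following word, not its spelling.
The number *18* is spoken "eighteen", beginning with /ˌeɪˈtiːn/ — a vowel sound.
So the article is *an*: It turned into an 18-dollar fee.

an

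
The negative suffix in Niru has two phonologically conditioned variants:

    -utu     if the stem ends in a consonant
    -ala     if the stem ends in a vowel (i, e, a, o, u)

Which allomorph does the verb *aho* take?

-ala

*aho* — final sound /o/ (a vowel) → -ala.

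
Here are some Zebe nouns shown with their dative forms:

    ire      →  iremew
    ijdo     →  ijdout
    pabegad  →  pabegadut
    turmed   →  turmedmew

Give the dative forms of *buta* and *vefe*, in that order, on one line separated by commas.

The alternation tracks the last vowel of the stem — -mew when the last vowel of the stem is a front vowel (*ire*, *turmed*); -ut when the last vowel of the stem is a back vowel (*ijdo*, *pabegad*).
The last vowel of *buta* is /a/, which is a back vowel, so the suffix is -ut, giving *butaut*.
*vefe*: last vowel = /e/, a front vowel → -mew → *vefemew*.

butaut, vefemew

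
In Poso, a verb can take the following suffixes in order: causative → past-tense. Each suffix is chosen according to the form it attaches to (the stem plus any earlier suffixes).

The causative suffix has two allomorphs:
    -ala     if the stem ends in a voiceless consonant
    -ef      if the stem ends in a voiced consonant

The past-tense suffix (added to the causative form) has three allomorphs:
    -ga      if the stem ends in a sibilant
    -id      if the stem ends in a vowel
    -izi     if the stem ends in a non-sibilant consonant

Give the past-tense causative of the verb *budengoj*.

The final consonant of *budengoj* is /j/, which is voiced, so the causative suffix is -ef, giving *budengojef*.
The causative form *budengojef* — final sound /f/ (a non-sibilant consonant) → -izi → *budengojefizi*.

budengojefizi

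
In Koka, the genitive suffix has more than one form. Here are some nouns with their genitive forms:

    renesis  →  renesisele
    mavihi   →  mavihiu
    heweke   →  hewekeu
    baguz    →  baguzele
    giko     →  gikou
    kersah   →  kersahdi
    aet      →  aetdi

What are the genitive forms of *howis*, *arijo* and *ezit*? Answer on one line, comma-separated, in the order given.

The suffix is conditioned by the final sound: -ele when the stem ends in a sibilant (*renesis*, *baguz*); -di when the stem ends in a non-sibilant consonant (*kersah*, *aet*); -u when the stem ends in a vowel (*mavihi*, *heweke*, *giko*).
The final sound of *howis* is /s/, which is a sibilant, so the suffix is -ele, giving *howisele*.
The final sound of *arijo* is /o/, which is a vowel, so the suffix is -u, giving *arijou*.
Since the final sound of *ezit* is /t/ (a non-sibilant consonant), it takes -di, giving *ezitdi*.

howisele, arijou, ezitdi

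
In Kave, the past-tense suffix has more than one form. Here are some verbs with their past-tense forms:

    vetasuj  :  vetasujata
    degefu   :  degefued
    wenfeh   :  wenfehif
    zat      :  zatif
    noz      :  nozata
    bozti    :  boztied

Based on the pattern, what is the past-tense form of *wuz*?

Looking at the final sound of each stem: -if when the stem ends in a voiceless consonant (*wenfeh*, *zat*); -ata when the stem ends in a voiced consonant (*vetasuj*, *noz*); -ed when the stem ends in a vowel (*degefu*, *bozti*).
*wuz* — final sound /z/ (a voiced consonant) → -ata → *wuzata*.

wuzata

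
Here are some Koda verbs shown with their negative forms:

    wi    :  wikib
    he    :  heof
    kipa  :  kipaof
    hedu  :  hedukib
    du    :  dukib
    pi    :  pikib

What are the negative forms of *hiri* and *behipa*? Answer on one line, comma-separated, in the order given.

Looking at the last vowel of each stem: -kib when the last vowel of the stem is a high vowel (*wi*, *hedu*, *du*, *pi*); -of when the last vowel of the stem is a non-high vowel (*he*, *kipa*).
The last vowel of *hiri* is /i/, which is a high vowel, so the suffix is -kib, giving *hirikib*.
*behipa*: last vowel = /a/, a non-high vowel → -of → *behipaof*.

hirikib, behipaof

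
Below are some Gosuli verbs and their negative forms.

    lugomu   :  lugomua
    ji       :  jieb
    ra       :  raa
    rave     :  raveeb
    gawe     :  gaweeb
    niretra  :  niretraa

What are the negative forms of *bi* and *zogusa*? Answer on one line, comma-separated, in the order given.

Looking at the last vowel of each stem: -eb when the last vowel of the stem is a front vowel (*ji*, *rave*, *gawe*); -a when the last vowel of the stem is a back vowel (*lugomu*, *ra*, *niretra*).
*bi*: last vowel = /i/, a front vowel → -eb → *bieb*.
Since the last vowel of *zogusa* is /a/ (a back vowel), it takes -a, giving *zogusaa*.

bieb, zogusaa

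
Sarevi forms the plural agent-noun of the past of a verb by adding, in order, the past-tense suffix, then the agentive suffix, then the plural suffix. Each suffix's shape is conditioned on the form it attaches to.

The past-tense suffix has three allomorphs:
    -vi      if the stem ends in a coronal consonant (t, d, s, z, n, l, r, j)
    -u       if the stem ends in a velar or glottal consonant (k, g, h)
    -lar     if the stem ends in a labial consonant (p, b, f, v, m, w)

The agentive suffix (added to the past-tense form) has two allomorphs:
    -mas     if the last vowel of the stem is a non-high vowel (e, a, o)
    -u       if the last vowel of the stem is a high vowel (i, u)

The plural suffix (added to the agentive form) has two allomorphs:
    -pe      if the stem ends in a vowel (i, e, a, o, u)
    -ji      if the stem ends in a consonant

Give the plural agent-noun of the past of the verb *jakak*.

The final consonant of *jakak* is /k/, which is velar/glottal, so the past-tense suffix is -u, giving *jakaku*.
Since the last vowel of the past-tense form *jakaku* is /u/ (a high vowel), it takes -u, giving *jakakuu*.
Since the final sound of the agentive form *jakakuu* is /u/ (a vowel), it takes -pe, giving *jakakuupe*.

jakakuupe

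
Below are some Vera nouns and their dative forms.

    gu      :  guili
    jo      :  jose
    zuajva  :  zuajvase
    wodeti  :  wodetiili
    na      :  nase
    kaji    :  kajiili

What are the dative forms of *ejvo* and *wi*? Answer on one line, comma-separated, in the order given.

ejvose, wiili

The suffix is conditioned by the last vowel: -ili when the last vowel of the stem is a high vowel (*gu*, *wodeti*, *kaji*); -se when the last vowel of the stem is a non-high vowel (*jo*, *zuajva*, *na*).
The last vowel of *ejvo* is /o/, which is a non-high vowel, so the suffix is -se, giving *ejvose*.
*wi*: last vowel = /i/, a high vowel → -ili → *wiili*.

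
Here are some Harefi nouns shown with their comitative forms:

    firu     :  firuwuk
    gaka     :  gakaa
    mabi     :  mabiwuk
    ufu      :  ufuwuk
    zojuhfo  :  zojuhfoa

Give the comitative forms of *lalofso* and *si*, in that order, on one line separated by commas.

lalofsoa, siwuk

Looking at the last vowel of each stem: -wuk when the last vowel of the stem is a high vowel (*firu*, *mabi*, *ufu*); -a when the last vowel of the stem is a non-high vowel (*gaka*, *zojuhfo*).
Since the last vowel of *lalofso* is /o/ (a non-high vowel), it takes -a, giving *lalofsoa*.
The last vowel of *si* is /i/, which is a high vowel, so the suffix is -wuk, giving *siwuk*.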